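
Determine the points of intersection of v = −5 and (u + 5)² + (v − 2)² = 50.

(−6, −5) and (−4, −5)

From the line, v = −5. Substituting:
u² + 10u + 24 = 0
u = −4 or u = −6, giving (−4, −5) and (−6, −5).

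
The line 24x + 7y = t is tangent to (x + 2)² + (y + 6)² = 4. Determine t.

For a tangent, require d(centre, line) = r = 2.
|24·(−2) + 7·(−6) − t| / √625 = 2
|t − (−90)| = 2·25, so t = −40 or t = −140.

t = −140 or t = −40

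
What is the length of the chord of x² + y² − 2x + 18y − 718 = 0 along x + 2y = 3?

Centre (1, −9), r² = 800. Perpendicular distance d from centre to line = |−20| / √5 = 20/√5.
Half the chord is √(r² − d²) = √(720), so the full chord is 24√5.

24√5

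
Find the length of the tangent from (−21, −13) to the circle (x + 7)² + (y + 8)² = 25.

Centre (−7, −8), r² = 25. |PO|² = (−14)² + (−5)² = 221.
By the tangent–radius right angle, tangent length = √(|PO|² − r²) = √196 = 14.

14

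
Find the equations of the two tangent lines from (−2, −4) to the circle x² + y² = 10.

3x + y = −10 and x − 3y = 10

Write the tangent as mx − y + (−4 − m·(−2)) = 0 and set its distance from the centre to √10:
(2m − (4))² = 10(m² + 1)
3m² + 8m − 3 = 0, so m = −3 or m = 1/3.
With m = −3: 3x + y = −10. With m = 1/3: x − 3y = 10.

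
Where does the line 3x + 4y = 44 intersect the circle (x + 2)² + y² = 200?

From the line, y = (44 − 3x)/4. Substituting:
25x² − 200x − 1200 = 0  ⟹  x² − 8x − 48 = 0
x = 12 or x = −4, giving (12, 2) and (−4, 14).

(−4, 14) and (12, 2)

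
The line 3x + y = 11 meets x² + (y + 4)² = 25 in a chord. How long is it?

√10

Centre (0, −4), r² = 25. Perpendicular distance d from centre to line = |−15| / √10 = 15/√10.
Half the chord is √(r² − d²) = √(5/2), so the full chord is √10.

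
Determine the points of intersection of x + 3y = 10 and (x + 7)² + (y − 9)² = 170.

(−20, 10) and (4, 2)

Express y = (10 − x)/3 and substitute into the circle:
10x² + 160x − 800 = 0  ⟹  x² + 16x − 80 = 0
x = 4 or x = −20, giving (4, 2) and (−20, 10).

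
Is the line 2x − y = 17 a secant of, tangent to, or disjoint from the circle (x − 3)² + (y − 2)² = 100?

secant

Substituting the line into the circle gives 5x² − 82x + 270 = 0.
Δ = 6724 − 5400 = 1324.
Two real roots: the line is a secant.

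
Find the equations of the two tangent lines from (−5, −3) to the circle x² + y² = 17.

4x − y = −17 and x + 4y = −17

Write the tangent as mx − y + (−3 − m·(−5)) = 0 and set its distance from the centre to √17:
(5m − (3))² = 17(m² + 1)
4m² − 15m − 4 = 0, so m = 4 or m = −1/4.
Through (−5, −3) these give 4x − y = −17 and x + 4y = −17.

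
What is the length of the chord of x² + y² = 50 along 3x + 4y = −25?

10

The distance from (0, 0) to the line is 25/√25, and r² = 50.
Half the chord is √(r² − d²) = √(25), so the full chord is 10.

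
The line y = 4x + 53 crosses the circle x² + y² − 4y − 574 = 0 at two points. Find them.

(−17, −15) and (−7, 25)

Substitute y = 4x + 53:
17x² + 408x + 2023 = 0  ⟹  x² + 24x + 119 = 0
x = −7 or x = −17, giving (−7, 25) and (−17, −15).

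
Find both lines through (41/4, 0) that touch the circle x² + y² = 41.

4x + 5y = 41 and 4x − 5y = 41

Let a tangent through (41/4, 0) have slope m. Its distance from (0, 0) must equal √41:
[m·(−41/4) − (0)]² = 41(m² + 1)
25m² − 16 = 0, so m = −4/5 or m = 4/5.
With m = −4/5: 4x + 5y = 41. With m = 4/5: 4x − 5y = 41.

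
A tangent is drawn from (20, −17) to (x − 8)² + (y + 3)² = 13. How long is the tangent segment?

With centre O = (8, −3), |OP|² = 340 and r² = 13.
By the tangent–radius right angle, tangent length = √(|PO|² − r²) = √327.

√327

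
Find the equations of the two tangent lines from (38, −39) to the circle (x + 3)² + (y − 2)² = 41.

4x + 5y = −43 and 5x + 4y = 34

Write the tangent as mx − y + (−39 − m·(38)) = 0 and set its distance from the centre to √41:
(−41m − (41))² = 41(m² + 1)
20m² + 41m + 20 = 0, so m = −4/5 or m = −5/4.
With m = −4/5: 4x + 5y = −43. With m = −5/4: 5x + 4y = 34.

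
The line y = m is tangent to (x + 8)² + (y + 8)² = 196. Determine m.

For a tangent, require d(centre, line) = r = 14.
|0·(−8) + 1·(−8) − m| / √1 = 14
|m − (−8)| = 14, so m = 6 or m = −22.

m = −22 or m = 6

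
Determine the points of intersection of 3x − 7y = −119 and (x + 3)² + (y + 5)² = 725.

(−28, 5) and (7, 20)

Express y = (119 + 3x)/7 and substitute into the circle:
58x² + 1218x − 11368 = 0  ⟹  x² + 21x − 196 = 0
x = 7 or x = −28, giving (7, 20) and (−28, 5).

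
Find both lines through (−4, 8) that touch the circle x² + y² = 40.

3x − y = −20 and x + 3y = 20

Write the tangent as mx − y + (8 − m·(−4)) = 0 and set its distance from the centre to 2√10:
(4m − (−8))² = 40(m² + 1)
3m² − 8m − 3 = 0, so m = 3 or m = −1/3.
With m = 3: 3x − y = −20. With m = −1/3: x + 3y = 20.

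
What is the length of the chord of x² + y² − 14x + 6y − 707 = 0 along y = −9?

54

Substitute y = −9:
x² − 14x − 680 = 0
x = 34 or x = −20, giving (34, −9) and (−20, −9).
|(34, −9) − (−20, −9)| = √((54)² + (0)²) = 54.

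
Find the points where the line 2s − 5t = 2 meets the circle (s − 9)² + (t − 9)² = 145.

Express t = (−2 + 2s)/5 and substitute into the circle:
29s² − 638s + 609 = 0  ⟹  s² − 22s + 21 = 0
s = 21 or s = 1, giving (21, 8) and (1, 0).

(1, 0) and (21, 8)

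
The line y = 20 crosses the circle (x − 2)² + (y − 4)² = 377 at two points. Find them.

(−9, 20) and (13, 20)

From the line, y = 20. Substituting:
x² − 4x − 117 = 0
x = 13 or x = −9, giving (13, 20) and (−9, 20).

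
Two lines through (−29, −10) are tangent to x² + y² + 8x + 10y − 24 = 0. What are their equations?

A line y − (−10) = m(x − (−29)) is tangent when its distance from (−4, −5) is √65:
[m·(25) − (5)]² = 65(m² + 1)
56m² − 25m − 4 = 0, so m = 4/7 or m = −1/8.
With m = 4/7: 4x − 7y = −46. With m = −1/8: x + 8y = −109.

4x − 7y = −46 and x + 8y = −109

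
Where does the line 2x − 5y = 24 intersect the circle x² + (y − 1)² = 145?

(−8, −8) and (12, 0)

Substitute y = (−24 + 2x)/5:
29x² − 116x − 2784 = 0  ⟹  x² − 4x − 96 = 0
x = 12 or x = −8, giving (12, 0) and (−8, −8).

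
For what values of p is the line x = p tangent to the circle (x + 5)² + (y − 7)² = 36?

p = −11 or p = 1

For a tangent, require d(centre, line) = r = 6.
|1·(−5) + 0·7 − p| / √1 = 6
|p − (−5)| = 6, so p = 1 or p = −11.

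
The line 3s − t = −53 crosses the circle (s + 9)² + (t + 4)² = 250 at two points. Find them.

(−22, −13) and (−14, 11)

From the line, t = 3s + 53. Substituting:
10s² + 360s + 3080 = 0  ⟹  s² + 36s + 308 = 0
s = −14 or s = −22, giving (−14, 11) and (−22, −13).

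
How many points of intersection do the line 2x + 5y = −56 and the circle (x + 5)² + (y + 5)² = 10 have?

Substituting the line into the circle gives 29x² + 374x + 1336 = 0.
Discriminant = (374)² − 4·29·(1336) = −15100 < 0.
No real roots: the line does not meet the circle.

0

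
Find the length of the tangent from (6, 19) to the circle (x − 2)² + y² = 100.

The centre is (2, 0) and r = 10. The square of the distance from P to the centre is 16 + 361 = 377.
Power of the point: PT² = |PO|² − r² = 277, so PT = √277.

√277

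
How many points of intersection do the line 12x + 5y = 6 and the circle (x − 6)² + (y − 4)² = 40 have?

0

Centre (6, 4), r² = 40. Distance² from centre to line = (86)²/169 = 7396/169.
Since d² > r², the line lies outside the circle.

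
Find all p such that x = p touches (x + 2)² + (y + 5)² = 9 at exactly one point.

p = −5 or p = 1

For a tangent, require d(centre, line) = r = 3.
|1·(−2) + 0·(−5) − p| / √1 = 3
|p − (−2)| = 3, so p = 1 or p = −5.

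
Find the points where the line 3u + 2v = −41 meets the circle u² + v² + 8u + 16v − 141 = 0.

(−15, 2) and (1, −22)

From the line, v = (−41 − 3u)/2. Substituting:
13u² + 182u − 195 = 0  ⟹  u² + 14u − 15 = 0
u = 1 or u = −15, giving (1, −22) and (−15, 2).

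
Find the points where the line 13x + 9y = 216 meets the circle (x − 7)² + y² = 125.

(9, 11) and (18, −2)

Express y = (216 − 13x)/9 and substitute into the circle:
250x² − 6750x + 40500 = 0  ⟹  x² − 27x + 162 = 0
x = 18 or x = 9, giving (18, −2) and (9, 11).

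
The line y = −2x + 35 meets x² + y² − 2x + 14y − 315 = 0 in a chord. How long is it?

6√5

Substitute y = −2x + 35:
5x² − 170x + 1400 = 0  ⟹  x² − 34x + 280 = 0
x = 20 or x = 14, giving (20, −5) and (14, 7).
Chord length = distance between (20, −5) and (14, 7) = √180 = 6√5.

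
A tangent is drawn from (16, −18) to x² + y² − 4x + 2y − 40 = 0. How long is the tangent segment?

The centre is (2, −1) and r = 3√5. The square of the distance from P to the centre is 196 + 289 = 485.
Power of the point: PT² = |PO|² − r² = 440, so PT = 2√110.

2√110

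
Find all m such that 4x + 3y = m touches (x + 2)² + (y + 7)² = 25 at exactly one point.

For a tangent, require d(centre, line) = r = 5.
|4·(−2) + 3·(−7) − m| / √25 = 5
|m − (−29)| = 5·5, so m = −4 or m = −54.

m = −54 or m = −4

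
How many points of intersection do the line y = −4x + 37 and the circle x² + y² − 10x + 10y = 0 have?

d² = (4·5 + 1·(−5) − (37))²/17 = 484/17; r² = 50.
Since d² < r², the line cuts the circle twice.

2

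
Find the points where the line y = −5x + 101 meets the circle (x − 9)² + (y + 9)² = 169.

(21, −4) and (22, −9)

From the line, y = −5x + 101. Substituting:
26x² − 1118x + 12012 = 0  ⟹  x² − 43x + 462 = 0
x = 22 or x = 21, giving (22, −9) and (21, −4).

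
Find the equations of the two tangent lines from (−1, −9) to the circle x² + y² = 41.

Write the tangent as mx − y + (−9 − m·(−1)) = 0 and set its distance from the centre to √41:
(1m − (9))² = 41(m² + 1)
20m² + 9m − 20 = 0, so m = 4/5 or m = −5/4.
Through (−1, −9) these give 4x − 5y = 41 and 5x + 4y = −41.

4x − 5y = 41 and 5x + 4y = −41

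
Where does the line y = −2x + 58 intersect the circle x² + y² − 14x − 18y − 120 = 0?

Substitute y = −2x + 58:
5x² − 210x + 2200 = 0  ⟹  x² − 42x + 440 = 0
x = 22 or x = 20, giving (22, 14) and (20, 18).

(20, 18) and (22, 14)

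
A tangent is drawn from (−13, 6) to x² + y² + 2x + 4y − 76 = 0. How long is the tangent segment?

√127

The centre is (−1, −2) and r = 9. The square of the distance from P to the centre is 144 + 64 = 208.
The tangent meets the radius at right angles, so tangent² = |PO|² − r² = 208 − 81 = 127.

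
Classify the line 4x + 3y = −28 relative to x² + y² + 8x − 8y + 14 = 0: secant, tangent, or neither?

neither

Centre (−4, 4), r² = 18. Distance² from centre to line = (24)²/25 = 576/25.
Since d² > r², the line lies outside the circle.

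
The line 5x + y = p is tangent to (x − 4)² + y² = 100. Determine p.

p = 20 ± 10√26

Tangency holds when the distance from the centre (4, 0) to the line equals the radius 10:
|5·4 + 1·0 − p| / √26 = 10
|p − (20)| = 10√26.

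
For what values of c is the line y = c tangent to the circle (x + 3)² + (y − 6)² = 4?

The line touches the circle iff its distance from (−3, 6) is 2:
|0·(−3) + 1·6 − c| / √1 = 2
|c − (6)| = 2, so c = 8 or c = 4.

c = 4 or c = 8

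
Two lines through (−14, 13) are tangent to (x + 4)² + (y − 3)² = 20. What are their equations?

2x + y = −15 and x + 2y = 12

A line y − (13) = m(x − (−14)) is tangent when its distance from (−4, 3) is 2√5:
[m·(10) − (−10)]² = 20(m² + 1)
2m² + 5m + 2 = 0, so m = −2 or m = −1/2.
With m = −2: 2x + y = −15. With m = −1/2: x + 2y = 12.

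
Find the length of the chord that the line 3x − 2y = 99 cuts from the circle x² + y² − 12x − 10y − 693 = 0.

6√13

Express y = (−99 + 3x)/2 and substitute into the circle:
13x² − 702x + 9009 = 0  ⟹  x² − 54x + 693 = 0
x = 33 or x = 21, giving (33, 0) and (21, −18).
|(33, 0) − (21, −18)| = √((12)² + (18)²) = 6√13.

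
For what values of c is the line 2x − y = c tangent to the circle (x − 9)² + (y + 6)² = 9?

Tangency holds when the distance from the centre (9, −6) to the line equals the radius 3:
|2·9 − 1·(−6) − c| / √5 = 3
|c − (24)| = 3√5.

c = 24 ± 3√5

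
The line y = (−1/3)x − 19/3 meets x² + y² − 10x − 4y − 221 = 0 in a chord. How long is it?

8√10

From the line, y = (−19 − x)/3. Substituting:
10x² − 40x − 1400 = 0  ⟹  x² − 4x − 140 = 0
x = 14 or x = −10, giving (14, −11) and (−10, −3).
|(14, −11) − (−10, −3)| = √((24)² + (−8)²) = 8√10.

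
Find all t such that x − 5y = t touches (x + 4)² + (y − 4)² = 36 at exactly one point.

t = −24 ± 6√26

For a tangent, require d(centre, line) = r = 6.
|1·(−4) − 5·4 − t| / √26 = 6
|t − (−24)| = 6√26.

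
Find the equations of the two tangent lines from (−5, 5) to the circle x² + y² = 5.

A line y − (5) = m(x − (−5)) is tangent when its distance from (0, 0) is √5:
(5m − (−5))² = 5(m² + 1)
2m² + 5m + 2 = 0, so m = −2 or m = −1/2.
Through (−5, 5) these give 2x + y = −5 and x + 2y = 5.

2x + y = −5 and x + 2y = 5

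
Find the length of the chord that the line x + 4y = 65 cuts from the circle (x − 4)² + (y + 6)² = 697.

8√17

The distance from (4, −6) to the line is 85/√17, and r² = 697.
Half the chord is √(r² − d²) = √(272), so the full chord is 8√17.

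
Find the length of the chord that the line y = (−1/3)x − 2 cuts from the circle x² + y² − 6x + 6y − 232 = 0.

10√10

Express y = (−6 − x)/3 and substitute into the circle:
10x² − 60x − 2160 = 0  ⟹  x² − 6x − 216 = 0
x = 18 or x = −12, giving (18, −8) and (−12, 2).
Chord length = distance between (18, −8) and (−12, 2) = √1000 = 10√10.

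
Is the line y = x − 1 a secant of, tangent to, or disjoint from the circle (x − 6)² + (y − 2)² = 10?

Substituting the line into the circle gives 2x² − 18x + 35 = 0.
Discriminant = (−18)² − 4·2·(35) = 44 > 0.
Two real roots: the line is a secant.

secant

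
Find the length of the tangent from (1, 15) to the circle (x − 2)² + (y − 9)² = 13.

The centre is (2, 9) and r = √13. The square of the distance from P to the centre is 1 + 36 = 37.
By the tangent–radius right angle, tangent length = √(|PO|² − r²) = √24 = 2√6.

2√6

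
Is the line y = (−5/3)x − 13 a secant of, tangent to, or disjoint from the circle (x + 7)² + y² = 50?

Substituting the line into the circle gives 34x² + 516x + 1512 = 0.
Δ = 266256 − 205632 = 60624.
Two real roots: the line is a secant.

secant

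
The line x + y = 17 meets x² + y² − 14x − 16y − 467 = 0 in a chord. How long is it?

Express y = −x + 17 and substitute into the circle:
2x² − 32x − 450 = 0  ⟹  x² − 16x − 225 = 0
x = 25 or x = −9, giving (25, −8) and (−9, 26).
|(25, −8) − (−9, 26)| = √((34)² + (−34)²) = 34√2.

34√2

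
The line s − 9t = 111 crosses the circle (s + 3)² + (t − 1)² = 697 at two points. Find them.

From the line, t = (−111 + s)/9. Substituting:
82s² + 246s − 41328 = 0  ⟹  s² + 3s − 504 = 0
s = 21 or s = −24, giving (21, −10) and (−24, −15).

(−24, −15) and (21, −10)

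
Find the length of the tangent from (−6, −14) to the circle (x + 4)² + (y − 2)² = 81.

√179

Centre (−4, 2), r² = 81. |PO|² = (−2)² + (−16)² = 260.
By the tangent–radius right angle, tangent length = √(|PO|² − r²) = √179.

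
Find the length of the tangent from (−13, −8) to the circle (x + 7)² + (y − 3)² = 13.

The centre is (−7, 3) and r = √13. The square of the distance from P to the centre is 36 + 121 = 157.
The tangent meets the radius at right angles, so tangent² = |PO|² − r² = 157 − 13 = 144.

12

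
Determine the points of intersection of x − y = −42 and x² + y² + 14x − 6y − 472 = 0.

(−26, 16) and (−20, 22)

Substitute y = x + 42:
2x² + 92x + 1040 = 0  ⟹  x² + 46x + 520 = 0
x = −20 or x = −26, giving (−20, 22) and (−26, 16).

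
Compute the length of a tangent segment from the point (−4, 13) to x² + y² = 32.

The centre is (0, 0) and r = 4√2. The square of the distance from P to the centre is 16 + 169 = 185.
The tangent meets the radius at right angles, so tangent² = |PO|² − r² = 185 − 32 = 153.

3√17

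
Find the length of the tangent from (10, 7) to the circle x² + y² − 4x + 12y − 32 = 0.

Centre (2, −6), r² = 72. |PO|² = (8)² + (13)² = 233.
Power of the point: PT² = |PO|² − r² = 161, so PT = √161.

√161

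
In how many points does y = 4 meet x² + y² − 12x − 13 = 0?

Substituting the line into the circle gives x² − 12x + 3 = 0.
Δ = 144 − 12 = 132.
Two real roots: the line is a secant.

2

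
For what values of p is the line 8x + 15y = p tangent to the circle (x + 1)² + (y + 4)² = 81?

For a tangent, require d(centre, line) = r = 9.
|8·(−1) + 15·(−4) − p| / √289 = 9
|p − (−68)| = 9·17, so p = 85 or p = −221.

p = −221 or p = 85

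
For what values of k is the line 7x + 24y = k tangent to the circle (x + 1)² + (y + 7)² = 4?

The line touches the circle iff its distance from (−1, −7) is 2:
|7·(−1) + 24·(−7) − k| / √625 = 2
|k − (−175)| = 2·25, so k = −125 or k = −225.

k = −225 or k = −125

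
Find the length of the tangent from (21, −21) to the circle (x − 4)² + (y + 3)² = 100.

With centre O = (4, −3), |OP|² = 613 and r² = 100.
The tangent meets the radius at right angles, so tangent² = |PO|² − r² = 613 − 100 = 513.

3√57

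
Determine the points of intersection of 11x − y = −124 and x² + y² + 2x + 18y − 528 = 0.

(−14, −30) and (−10, 14)

From the line, y = 11x + 124. Substituting:
122x² + 2928x + 17080 = 0  ⟹  x² + 24x + 140 = 0
x = −10 or x = −14, giving (−10, 14) and (−14, −30).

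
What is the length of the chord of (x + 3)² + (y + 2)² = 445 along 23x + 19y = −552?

√890

The distance from (−3, −2) to the line is 445/√890, and r² = 445.
Half the chord is √(r² − d²) = √(445/2), so the full chord is √890.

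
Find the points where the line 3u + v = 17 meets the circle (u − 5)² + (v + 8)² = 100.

Express v = −3u + 17 and substitute into the circle:
10u² − 160u + 550 = 0  ⟹  u² − 16u + 55 = 0
u = 11 or u = 5, giving (11, −16) and (5, 2).

(5, 2) and (11, −16)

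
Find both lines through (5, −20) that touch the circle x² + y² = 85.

Let a tangent through (5, −20) have slope m. Its distance from (0, 0) must equal √85:
[m·(−5) − (20)]² = 85(m² + 1)
12m² − 40m − 63 = 0, so m = 9/2 or m = −7/6.
Through (5, −20) these give 9x − 2y = 85 and 7x + 6y = −85.

9x − 2y = 85 and 7x + 6y = −85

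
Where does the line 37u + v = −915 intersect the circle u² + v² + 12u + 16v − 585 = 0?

Express v = −37u − 915 and substitute into the circle:
1370u² + 67130u + 822000 = 0  ⟹  u² + 49u + 600 = 0
u = −24 or u = −25, giving (−24, −27) and (−25, 10).

(−25, 10) and (−24, −27)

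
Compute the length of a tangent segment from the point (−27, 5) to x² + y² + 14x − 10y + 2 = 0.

Centre (−7, 5), r² = 72. |PO|² = (−20)² + (0)² = 400.
The tangent meets the radius at right angles, so tangent² = |PO|² − r² = 400 − 72 = 328.

2√82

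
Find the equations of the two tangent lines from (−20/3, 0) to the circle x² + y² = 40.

A line y − (0) = m(x − (−20/3)) is tangent when its distance from (0, 0) is 2√10:
[m·(20/3) − (0)]² = 40(m² + 1)
m² − 9 = 0, so m = −3 or m = 3.
Through (−20/3, 0) these give 3x + y = −20 and 3x − y = −20.

3x + y = −20 and 3x − y = −20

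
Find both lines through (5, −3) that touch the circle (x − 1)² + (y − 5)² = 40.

3x − y = 18 and x + 3y = −4

Write the tangent as mx − y + (−3 − m·(5)) = 0 and set its distance from the centre to 2√10:
(−4m − (8))² = 40(m² + 1)
3m² − 8m − 3 = 0, so m = 3 or m = −1/3.
With m = 3: 3x − y = 18. With m = −1/3: x + 3y = −4.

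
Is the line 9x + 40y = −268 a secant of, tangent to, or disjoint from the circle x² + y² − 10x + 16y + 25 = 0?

secant

d² = (9·5 + 40·(−8) − (−268))²/1681 = 49/1681; r² = 64.
Since d² < r², the line cuts the circle twice.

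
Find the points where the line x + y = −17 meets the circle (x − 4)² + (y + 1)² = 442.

(−17, 0) and (5, −22)

Substitute y = −x − 17:
2x² + 24x − 170 = 0  ⟹  x² + 12x − 85 = 0
x = 5 or x = −17, giving (5, −22) and (−17, 0).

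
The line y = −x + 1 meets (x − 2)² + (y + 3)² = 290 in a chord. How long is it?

Centre (2, −3), r² = 290. Perpendicular distance d from centre to line = |−2| / √2 = 2/√2.
Chord = 2√(r² − d²) = 2·√(288) = 24√2.

24√2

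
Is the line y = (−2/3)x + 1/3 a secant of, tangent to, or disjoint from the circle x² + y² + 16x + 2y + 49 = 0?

Substituting the line into the circle gives 13x² + 128x + 448 = 0.
Discriminant = (128)² − 4·13·(448) = −6912 < 0.
No real roots: the line does not meet the circle.

disjoint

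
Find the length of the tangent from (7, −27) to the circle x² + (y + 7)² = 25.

2√106

The centre is (0, −7) and r = 5. The square of the distance from P to the centre is 49 + 400 = 449.
By the tangent–radius right angle, tangent length = √(|PO|² − r²) = √424 = 2√106.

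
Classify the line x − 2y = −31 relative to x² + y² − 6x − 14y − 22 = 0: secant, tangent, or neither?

Centre (3, 7), r² = 80. Distance² from centre to line = (20)²/5 = 80.
Since d² = r², the line is tangent.

tangent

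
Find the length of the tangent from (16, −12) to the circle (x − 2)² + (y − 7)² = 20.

√537

With centre O = (2, 7), |OP|² = 557 and r² = 20.
The tangent meets the radius at right angles, so tangent² = |PO|² − r² = 557 − 20 = 537.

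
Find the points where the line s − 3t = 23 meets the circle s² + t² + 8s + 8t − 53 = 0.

Substitute t = (−23 + s)/3:
10s² + 50s − 500 = 0  ⟹  s² + 5s − 50 = 0
s = 5 or s = −10, giving (5, −6) and (−10, −11).

(−10, −11) and (5, −6)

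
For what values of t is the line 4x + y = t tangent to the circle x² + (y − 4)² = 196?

t = 4 ± 14√17

Tangency holds when the distance from the centre (0, 4) to the line equals the radius 14:
|4·0 + 1·4 − t| / √17 = 14
|t − (4)| = 14√17.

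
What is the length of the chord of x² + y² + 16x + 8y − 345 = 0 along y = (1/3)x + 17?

7√10

Substitute y = (51 + x)/3:
10x² + 270x + 720 = 0  ⟹  x² + 27x + 72 = 0
x = −3 or x = −24, giving (−3, 16) and (−24, 9).
|(−3, 16) − (−24, 9)| = √((21)² + (7)²) = 7√10.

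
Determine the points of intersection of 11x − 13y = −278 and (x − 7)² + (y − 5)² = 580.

Substitute y = (278 + 11x)/13:
290x² + 2320x − 44370 = 0  ⟹  x² + 8x − 153 = 0
x = 9 or x = −17, giving (9, 29) and (−17, 7).

(−17, 7) and (9, 29)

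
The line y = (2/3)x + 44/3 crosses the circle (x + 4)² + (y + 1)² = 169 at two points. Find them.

(−16, 4) and (−4, 12)

Substitute y = (44 + 2x)/3:
13x² + 260x + 832 = 0  ⟹  x² + 20x + 64 = 0
x = −4 or x = −16, giving (−4, 12) and (−16, 4).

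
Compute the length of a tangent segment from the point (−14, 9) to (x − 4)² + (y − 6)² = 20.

The centre is (4, 6) and r = 2√5. The square of the distance from P to the centre is 324 + 9 = 333.
The tangent meets the radius at right angles, so tangent² = |PO|² − r² = 333 − 20 = 313.

√313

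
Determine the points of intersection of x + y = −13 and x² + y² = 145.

(−12, −1) and (−1, −12)

Substitute y = −x − 13:
2x² + 26x + 24 = 0  ⟹  x² + 13x + 12 = 0
x = −1 or x = −12, giving (−1, −12) and (−12, −1).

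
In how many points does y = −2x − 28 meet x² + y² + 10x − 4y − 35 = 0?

Substituting the line into the circle gives 5x² + 130x + 861 = 0.
Δ = 16900 − 17220 = −320.
No real roots: the line does not meet the circle.

0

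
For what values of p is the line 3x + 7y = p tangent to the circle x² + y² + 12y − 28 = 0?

p = −42 ± 8√58

For a tangent, require d(centre, line) = r = 8.
|3·0 + 7·(−6) − p| / √58 = 8
|p − (−42)| = 8√58.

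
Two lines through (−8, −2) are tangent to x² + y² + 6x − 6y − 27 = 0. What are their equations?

Let a tangent through (−8, −2) have slope m. Its distance from (−3, 3) must equal 3√5:
(5m − (5))² = 45(m² + 1)
2m² + 5m + 2 = 0, so m = −1/2 or m = −2.
Through (−8, −2) these give x + 2y = −12 and 2x + y = −18.

x + 2y = −12 and 2x + y = −18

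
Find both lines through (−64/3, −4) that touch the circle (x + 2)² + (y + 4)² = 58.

Write the tangent as mx − y + (−4 − m·(−64/3)) = 0 and set its distance from the centre to √58:
(58/3m − (0))² = 58(m² + 1)
49m² − 9 = 0, so m = −3/7 or m = 3/7.
With m = −3/7: 3x + 7y = −92. With m = 3/7: 3x − 7y = −36.

3x + 7y = −92 and 3x − 7y = −36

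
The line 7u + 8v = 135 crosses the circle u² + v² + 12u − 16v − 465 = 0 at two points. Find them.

(−15, 30) and (17, 2)

Express v = (135 − 7u)/8 and substitute into the circle:
113u² − 226u − 28815 = 0  ⟹  u² − 2u − 255 = 0
u = 17 or u = −15, giving (17, 2) and (−15, 30).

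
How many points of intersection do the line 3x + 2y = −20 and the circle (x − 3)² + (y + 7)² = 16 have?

Centre (3, −7), r² = 16. Distance² from centre to line = (15)²/13 = 225/13.
Since d² > r², the line lies outside the circle.

0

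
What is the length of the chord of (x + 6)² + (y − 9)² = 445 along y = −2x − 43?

10√5

Substitute y = −2x − 43:
5x² + 220x + 2295 = 0  ⟹  x² + 44x + 459 = 0
x = −17 or x = −27, giving (−17, −9) and (−27, 11).
|(−17, −9) − (−27, 11)| = √((10)² + (−20)²) = 10√5.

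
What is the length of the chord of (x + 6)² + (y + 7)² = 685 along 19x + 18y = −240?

From the line, y = (−240 − 19x)/18. Substituting:
685x² + 8220x − 197280 = 0  ⟹  x² + 12x − 288 = 0
x = 12 or x = −24, giving (12, −26) and (−24, 12).
Chord length = distance between (12, −26) and (−24, 12) = √2740 = 2√685.

2√685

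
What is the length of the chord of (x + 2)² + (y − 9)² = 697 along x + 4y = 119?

8√17

The distance from (−2, 9) to the line is 85/√17, and r² = 697.
Half the chord is √(r² − d²) = √(272), so the full chord is 8√17.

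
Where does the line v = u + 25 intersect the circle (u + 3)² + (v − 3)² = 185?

(−14, 11) and (−11, 14)

Substitute v = u + 25:
2u² + 50u + 308 = 0  ⟹  u² + 25u + 154 = 0
u = −11 or u = −14, giving (−11, 14) and (−14, 11).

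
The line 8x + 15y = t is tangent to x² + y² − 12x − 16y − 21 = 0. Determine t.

t = −19 or t = 355

For a tangent, require d(centre, line) = r = 11.
|8·6 + 15·8 − t| / √289 = 11
|t − (168)| = 11·17, so t = 355 or t = −19.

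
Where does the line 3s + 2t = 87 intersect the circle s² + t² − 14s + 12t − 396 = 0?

Express t = (87 − 3s)/2 and substitute into the circle:
13s² − 650s + 8073 = 0  ⟹  s² − 50s + 621 = 0
s = 27 or s = 23, giving (27, 3) and (23, 9).

(23, 9) and (27, 3)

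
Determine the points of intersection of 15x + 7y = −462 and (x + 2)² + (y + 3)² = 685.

(−28, −6) and (−21, −21)

Substitute y = (−462 − 15x)/7:
274x² + 13426x + 161112 = 0  ⟹  x² + 49x + 588 = 0
x = −21 or x = −28, giving (−21, −21) and (−28, −6).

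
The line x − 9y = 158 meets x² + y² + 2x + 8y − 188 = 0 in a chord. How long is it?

√82

Express y = (−158 + x)/9 and substitute into the circle:
82x² − 82x − 1640 = 0  ⟹  x² − x − 20 = 0
x = 5 or x = −4, giving (5, −17) and (−4, −18).
Chord length = distance between (5, −17) and (−4, −18) = √82 = √82.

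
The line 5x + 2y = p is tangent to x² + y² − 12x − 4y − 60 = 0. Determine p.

Tangency holds when the distance from the centre (6, 2) to the line equals the radius 10:
|5·6 + 2·2 − p| / √29 = 10
|p − (34)| = 10√29.

p = 34 ± 10√29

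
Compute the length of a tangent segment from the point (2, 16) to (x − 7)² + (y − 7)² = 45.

With centre O = (7, 7), |OP|² = 106 and r² = 45.
Power of the point: PT² = |PO|² − r² = 61, so PT = √61.

√61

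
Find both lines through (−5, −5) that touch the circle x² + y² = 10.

x − 3y = 10 and 3x − y = −10

Write the tangent as mx − y + (−5 − m·(−5)) = 0 and set its distance from the centre to √10:
(5m − (5))² = 10(m² + 1)
3m² − 10m + 3 = 0, so m = 1/3 or m = 3.
Through (−5, −5) these give x − 3y = 10 and 3x − y = −10.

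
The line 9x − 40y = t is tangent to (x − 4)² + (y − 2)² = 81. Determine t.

t = −413 or t = 325

The line touches the circle iff its distance from (4, 2) is 9:
|9·4 − 40·2 − t| / √1681 = 9
|t − (−44)| = 9·41, so t = 325 or t = −413.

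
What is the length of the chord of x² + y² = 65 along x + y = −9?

7√2

The distance from (0, 0) to the line is 9/√2, and r² = 65.
Chord = 2√(r² − d²) = 2·√(49/2) = 7√2.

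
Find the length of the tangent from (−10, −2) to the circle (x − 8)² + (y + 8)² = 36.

With centre O = (8, −8), |OP|² = 360 and r² = 36.
Power of the point: PT² = |PO|² − r² = 324, so PT = 18.

18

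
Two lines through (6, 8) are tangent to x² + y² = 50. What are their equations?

7x + y = 50 and x − 7y = −50

Write the tangent as mx − y + (8 − m·(6)) = 0 and set its distance from the centre to 5√2:
[m·(−6) − (−8)]² = 50(m² + 1)
7m² + 48m − 7 = 0, so m = −7 or m = 1/7.
With m = −7: 7x + y = 50. With m = 1/7: x − 7y = −50.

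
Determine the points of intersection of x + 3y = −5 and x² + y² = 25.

Substitute y = (−5 − x)/3:
10x² + 10x − 200 = 0  ⟹  x² + x − 20 = 0
x = 4 or x = −5, giving (4, −3) and (−5, 0).

(−5, 0) and (4, −3)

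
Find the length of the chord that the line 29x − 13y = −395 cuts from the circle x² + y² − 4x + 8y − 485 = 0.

The distance from (2, −4) to the line is 505/√1010, and r² = 505.
Chord = 2√(r² − d²) = 2·√(505/2) = √1010.

√1010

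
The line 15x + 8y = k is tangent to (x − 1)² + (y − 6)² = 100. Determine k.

k = −107 or k = 233

Tangency holds when the distance from the centre (1, 6) to the line equals the radius 10:
|15·1 + 8·6 − k| / √289 = 10
|k − (63)| = 10·17, so k = 233 or k = −107.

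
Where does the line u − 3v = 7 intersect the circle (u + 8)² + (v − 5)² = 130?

Express v = (−7 + u)/3 and substitute into the circle:
10u² + 100u − 110 = 0  ⟹  u² + 10u − 11 = 0
u = 1 or u = −11, giving (1, −2) and (−11, −6).

(−11, −6) and (1, −2)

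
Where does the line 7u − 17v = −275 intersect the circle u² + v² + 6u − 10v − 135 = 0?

(−15, 10) and (2, 17)

Substitute v = (275 + 7u)/17:
338u² + 4394u − 10140 = 0  ⟹  u² + 13u − 30 = 0
u = 2 or u = −15, giving (2, 17) and (−15, 10).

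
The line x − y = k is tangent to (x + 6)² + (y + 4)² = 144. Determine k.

k = −2 ± 12√2

The line touches the circle iff its distance from (−6, −4) is 12:
|1·(−6) − 1·(−4) − k| / √2 = 12
|k − (−2)| = 12√2.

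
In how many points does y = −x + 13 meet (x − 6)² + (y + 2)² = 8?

0

d² = (1·6 + 1·(−2) − (13))²/2 = 81/2; r² = 8.
Since d² > r², the line lies outside the circle.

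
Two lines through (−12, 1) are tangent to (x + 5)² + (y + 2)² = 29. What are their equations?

5x + 2y = −58 and 2x − 5y = −29

Let a tangent through (−12, 1) have slope m. Its distance from (−5, −2) must equal √29:
[m·(7) − (−3)]² = 29(m² + 1)
10m² + 21m − 10 = 0, so m = −5/2 or m = 2/5.
Through (−12, 1) these give 5x + 2y = −58 and 2x − 5y = −29.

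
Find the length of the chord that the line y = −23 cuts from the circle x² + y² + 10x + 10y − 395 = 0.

22

The distance from (−5, −5) to the line is 18, and r² = 445.
Chord = 2√(r² − d²) = 2·√(121) = 22.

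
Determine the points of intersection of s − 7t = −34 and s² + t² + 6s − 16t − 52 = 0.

(−13, 3) and (8, 6)

Express t = (34 + s)/7 and substitute into the circle:
50s² + 250s − 5200 = 0  ⟹  s² + 5s − 104 = 0
s = 8 or s = −13, giving (8, 6) and (−13, 3).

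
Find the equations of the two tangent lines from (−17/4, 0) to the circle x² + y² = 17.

A line y − (0) = m(x − (−17/4)) is tangent when its distance from (0, 0) is √17:
(17/4m − (0))² = 17(m² + 1)
m² − 16 = 0, so m = 4 or m = −4.
Through (−17/4, 0) these give 4x − y = −17 and 4x + y = −17.

4x − y = −17 and 4x + y = −17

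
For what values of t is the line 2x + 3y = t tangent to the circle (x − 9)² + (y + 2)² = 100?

t = 12 ± 10√13

The line touches the circle iff its distance from (9, −2) is 10:
|2·9 + 3·(−2) − t| / √13 = 10
|t − (12)| = 10√13.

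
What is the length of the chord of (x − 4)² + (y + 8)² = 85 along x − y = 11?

Centre (4, −8), r² = 85. Perpendicular distance d from centre to line = |1| / √2 = 1/√2.
Half the chord is √(r² − d²) = √(169/2), so the full chord is 13√2.

13√2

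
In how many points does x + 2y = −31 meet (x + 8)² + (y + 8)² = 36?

Substituting the line into the circle gives 5x² + 94x + 337 = 0.
Discriminant = (94)² − 4·5·(337) = 2096 > 0.
Two real roots: the line is a secant.

2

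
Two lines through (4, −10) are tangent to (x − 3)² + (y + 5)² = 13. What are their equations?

Write the tangent as mx − y + (−10 − m·(4)) = 0 and set its distance from the centre to √13:
[m·(−1) − (5)]² = 13(m² + 1)
6m² − 5m − 6 = 0, so m = −2/3 or m = 3/2.
With m = −2/3: 2x + 3y = −22. With m = 3/2: 3x − 2y = 32.

2x + 3y = −22 and 3x − 2y = 32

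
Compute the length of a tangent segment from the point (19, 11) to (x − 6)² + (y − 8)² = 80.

With centre O = (6, 8), |OP|² = 178 and r² = 80.
By the tangent–radius right angle, tangent length = √(|PO|² − r²) = √98 = 7√2.

7√2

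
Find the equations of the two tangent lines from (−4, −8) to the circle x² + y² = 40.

Let a tangent through (−4, −8) have slope m. Its distance from (0, 0) must equal 2√10:
(4m − (8))² = 40(m² + 1)
3m² + 8m − 3 = 0, so m = 1/3 or m = −3.
With m = 1/3: x − 3y = 20. With m = −3: 3x + y = −20.

x − 3y = 20 and 3x + y = −20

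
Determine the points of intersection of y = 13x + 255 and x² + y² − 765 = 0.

Substitute y = 13x + 255:
170x² + 6630x + 64260 = 0  ⟹  x² + 39x + 378 = 0
x = −18 or x = −21, giving (−18, 21) and (−21, −18).

(−21, −18) and (−18, 21)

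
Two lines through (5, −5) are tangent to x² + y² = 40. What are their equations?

x − 3y = 20 and 3x − y = 20

Write the tangent as mx − y + (−5 − m·(5)) = 0 and set its distance from the centre to 2√10:
[m·(−5) − (5)]² = 40(m² + 1)
3m² − 10m + 3 = 0, so m = 1/3 or m = 3.
With m = 1/3: x − 3y = 20. With m = 3: 3x − y = 20.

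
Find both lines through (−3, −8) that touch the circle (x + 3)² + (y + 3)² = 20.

Let a tangent through (−3, −8) have slope m. Its distance from (−3, −3) must equal 2√5:
[m·(0) − (5)]² = 20(m² + 1)
4m² − 1 = 0, so m = −1/2 or m = 1/2.
With m = −1/2: x + 2y = −19. With m = 1/2: x − 2y = 13.

x + 2y = −19 and x − 2y = 13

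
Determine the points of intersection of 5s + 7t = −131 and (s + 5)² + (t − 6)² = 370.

Express t = (−131 − 5s)/7 and substitute into the circle:
74s² + 2220s + 13024 = 0  ⟹  s² + 30s + 176 = 0
s = −8 or s = −22, giving (−8, −13) and (−22, −3).

(−22, −3) and (−8, −13)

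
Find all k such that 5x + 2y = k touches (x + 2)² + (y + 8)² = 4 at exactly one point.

k = −26 ± 2√29

Tangency holds when the distance from the centre (−2, −8) to the line equals the radius 2:
|5·(−2) + 2·(−8) − k| / √29 = 2
|k − (−26)| = 2√29.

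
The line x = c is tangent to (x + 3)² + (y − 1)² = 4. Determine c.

The line touches the circle iff its distance from (−3, 1) is 2:
|1·(−3) + 0·1 − c| / √1 = 2
|c − (−3)| = 2, so c = −1 or c = −5.

c = −5 or c = −1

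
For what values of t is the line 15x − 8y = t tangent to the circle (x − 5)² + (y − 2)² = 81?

Tangency holds when the distance from the centre (5, 2) to the line equals the radius 9:
|15·5 − 8·2 − t| / √289 = 9
|t − (59)| = 9·17, so t = 212 or t = −94.

t = −94 or t = 212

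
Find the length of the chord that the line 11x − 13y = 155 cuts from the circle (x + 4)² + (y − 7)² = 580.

The distance from (−4, 7) to the line is 290/√290, and r² = 580.
Chord = 2√(r² − d²) = 2·√(290) = 2√290.

2√290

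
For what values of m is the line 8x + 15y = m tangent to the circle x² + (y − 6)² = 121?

m = −97 or m = 277

Tangency holds when the distance from the centre (0, 6) to the line equals the radius 11:
|8·0 + 15·6 − m| / √289 = 11
|m − (90)| = 11·17, so m = 277 or m = −97.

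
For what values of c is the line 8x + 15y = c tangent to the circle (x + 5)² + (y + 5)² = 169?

The line touches the circle iff its distance from (−5, −5) is 13:
|8·(−5) + 15·(−5) − c| / √289 = 13
|c − (−115)| = 13·17, so c = 106 or c = −336.

c = −336 or c = 106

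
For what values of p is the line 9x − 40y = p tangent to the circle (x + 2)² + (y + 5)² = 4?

The line touches the circle iff its distance from (−2, −5) is 2:
|9·(−2) − 40·(−5) − p| / √1681 = 2
|p − (182)| = 2·41, so p = 264 or p = 100.

p = 100 or p = 264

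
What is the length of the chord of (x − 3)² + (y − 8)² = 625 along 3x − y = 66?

From the line, y = 3x − 66. Substituting:
10x² − 450x + 4860 = 0  ⟹  x² − 45x + 486 = 0
x = 27 or x = 18, giving (27, 15) and (18, −12).
|(27, 15) − (18, −12)| = √((9)² + (27)²) = 9√10.

9√10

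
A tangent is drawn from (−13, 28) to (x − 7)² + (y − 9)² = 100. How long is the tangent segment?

√661

Centre (7, 9), r² = 100. |PO|² = (−20)² + (19)² = 761.
Power of the point: PT² = |PO|² − r² = 661, so PT = √661.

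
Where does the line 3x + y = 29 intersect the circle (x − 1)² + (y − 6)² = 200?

(3, 20) and (11, −4)

From the line, y = −3x + 29. Substituting:
10x² − 140x + 330 = 0  ⟹  x² − 14x + 33 = 0
x = 11 or x = 3, giving (11, −4) and (3, 20).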